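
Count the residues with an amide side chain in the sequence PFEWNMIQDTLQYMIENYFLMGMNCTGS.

5

The amide-side-chain residues are Asn (N) and Gln (Q).
Matching residues: N5, Q8, Q12, N17, N24.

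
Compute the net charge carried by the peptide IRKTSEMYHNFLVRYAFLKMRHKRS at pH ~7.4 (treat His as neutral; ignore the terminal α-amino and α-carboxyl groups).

Near pH 7.4, K and R contribute +1 each, D and E contribute −1 each, and every other side chain (His included, as stated) is uncharged.
Positive (K, R): R2, K3, R14, K19, R21, K23, R24 → +7.
Negative (D, E): E6 → −1.
Net charge = (+7) + (−1) = +6.

+6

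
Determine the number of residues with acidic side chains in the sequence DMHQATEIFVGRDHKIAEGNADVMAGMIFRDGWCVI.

6

Aspartate (D) and glutamate (E) have carboxylic-acid side chains and are the acidic amino acids.
Matching residues: D1, E7, D13, E18, D22, D31.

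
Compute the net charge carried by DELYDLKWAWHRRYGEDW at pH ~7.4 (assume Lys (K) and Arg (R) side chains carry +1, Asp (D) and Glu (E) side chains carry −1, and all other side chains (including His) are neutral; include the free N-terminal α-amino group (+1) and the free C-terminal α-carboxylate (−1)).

-2

Positive (K, R): K7, R12, R13 → +3.
Negative (D, E): D1, E2, D5, E16, D17 → −5.
The N-terminus (+1) and C-terminus (−1) cancel.
Net charge = (+3) + (−5) = −2.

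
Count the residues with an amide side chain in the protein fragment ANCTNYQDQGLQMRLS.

The amide-side-chain residues are Asn (N) and Gln (Q).
Matching residues: N2, N5, Q7, Q9, Q12.

5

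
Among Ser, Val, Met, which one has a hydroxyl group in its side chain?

Ser

Serine (S), threonine (T), and tyrosine (Y) each carry a hydroxyl group on the side chain.
Of the listed options, only Ser belongs to this group.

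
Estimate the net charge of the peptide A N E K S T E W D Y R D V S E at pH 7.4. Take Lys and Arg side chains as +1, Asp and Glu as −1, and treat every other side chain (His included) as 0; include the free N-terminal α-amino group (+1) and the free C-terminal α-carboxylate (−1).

Positive (K, R): K4, R11 → +2.
Negative (D, E): E3, E7, D9, D12, E15 → −5.
The N-terminus (+1) and C-terminus (−1) cancel.
Net charge = (+2) + (−5) = −3.

-3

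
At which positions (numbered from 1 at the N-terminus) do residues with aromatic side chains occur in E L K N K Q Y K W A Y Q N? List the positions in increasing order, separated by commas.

7, 9, 11

Phenylalanine (F), tryptophan (W), and tyrosine (Y) have aromatic ring side chains.
Matching residues: Y7, W9, Y11.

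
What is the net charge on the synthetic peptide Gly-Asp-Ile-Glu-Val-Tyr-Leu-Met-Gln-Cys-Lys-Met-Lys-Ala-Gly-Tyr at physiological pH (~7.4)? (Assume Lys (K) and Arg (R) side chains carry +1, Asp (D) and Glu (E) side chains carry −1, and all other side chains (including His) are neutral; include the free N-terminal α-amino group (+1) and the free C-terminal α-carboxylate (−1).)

0

Positive (K, R): Lys11, Lys13 → +2.
Negative (D, E): Asp2, Glu4 → −2.
The N-terminus (+1) and C-terminus (−1) cancel.
Net charge = (+2) + (−2) = 0.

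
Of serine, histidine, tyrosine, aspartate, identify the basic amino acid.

histidine

Lysine (K), arginine (R), and histidine (H) have basic, nitrogen-containing side chains.
Of the listed options, only histidine belongs to this group.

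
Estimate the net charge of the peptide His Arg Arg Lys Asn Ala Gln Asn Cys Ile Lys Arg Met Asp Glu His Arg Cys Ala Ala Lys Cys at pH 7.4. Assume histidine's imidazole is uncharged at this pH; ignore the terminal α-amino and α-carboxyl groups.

+5

Near pH 7.4, K and R contribute +1 each, D and E contribute −1 each, and every other side chain (His included, as stated) is uncharged.
Positive (K, R): Arg2, Arg3, Lys4, Lys11, Arg12, Arg17, Lys21 → +7.
Negative (D, E): Asp14, Glu15 → −2.
Net charge = (+7) + (−2) = +5.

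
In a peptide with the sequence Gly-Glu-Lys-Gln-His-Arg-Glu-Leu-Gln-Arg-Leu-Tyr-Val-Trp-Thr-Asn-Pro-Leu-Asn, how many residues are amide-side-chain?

Asparagine (N) and glutamine (Q) have uncharged amide side chains.
Matching residues: Gln4, Gln9, Asn16, Asn19.

4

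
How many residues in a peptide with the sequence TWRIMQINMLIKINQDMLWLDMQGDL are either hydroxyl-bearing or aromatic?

Hydroxyl-bearing: S, T, Y. Aromatic: F, W, Y.
Hydroxyl-bearing residues here: T1 (1).
Aromatic residues here: W2, W19 (2).
(Y belongs to both groups, but none appear in this sequence.) Total = 1 + 2 = 3.

3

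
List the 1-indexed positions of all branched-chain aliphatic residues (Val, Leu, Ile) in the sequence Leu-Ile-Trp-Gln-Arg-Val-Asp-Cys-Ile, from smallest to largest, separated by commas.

Matching residues: Leu1, Ile2, Val6, Ile9.

1, 2, 6, 9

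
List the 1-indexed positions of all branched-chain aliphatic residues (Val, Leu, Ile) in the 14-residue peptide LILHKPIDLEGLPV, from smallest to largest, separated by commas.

Matching residues: L1, I2, L3, I7, L9, L12, V14.

1, 2, 3, 7, 9, 12, 14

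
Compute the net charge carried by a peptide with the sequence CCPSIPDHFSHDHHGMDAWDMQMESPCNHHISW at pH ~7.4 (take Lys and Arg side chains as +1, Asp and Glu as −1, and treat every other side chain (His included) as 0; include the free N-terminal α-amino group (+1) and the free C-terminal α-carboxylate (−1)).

Positive (K, R): none → +0.
Negative (D, E): D7, D12, D17, D20, E24 → −5.
The N-terminus (+1) and C-terminus (−1) cancel.
Net charge = (+0) + (−5) = −5.

-5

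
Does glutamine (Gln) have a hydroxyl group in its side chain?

No

The –OH-bearing residues are Ser, Thr (aliphatic alcohols), and Tyr (phenol).
Glutamine is not in this group.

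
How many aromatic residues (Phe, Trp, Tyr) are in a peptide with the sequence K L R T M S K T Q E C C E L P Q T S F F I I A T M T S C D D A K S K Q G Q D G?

2

Matching residues: F19, F20.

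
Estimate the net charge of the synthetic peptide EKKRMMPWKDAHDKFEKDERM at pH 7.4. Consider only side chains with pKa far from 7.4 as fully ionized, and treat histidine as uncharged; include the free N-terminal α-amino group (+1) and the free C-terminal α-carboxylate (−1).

Near pH 7.4, K and R contribute +1 each, D and E contribute −1 each, and every other side chain (His included, as stated) is uncharged.
Positive (K, R): K2, K3, R4, K9, K14, K17, R20 → +7.
Negative (D, E): E1, D10, D13, E16, D18, E19 → −6.
The N-terminus (+1) and C-terminus (−1) cancel.
Net charge = (+7) + (−6) = +1.

+1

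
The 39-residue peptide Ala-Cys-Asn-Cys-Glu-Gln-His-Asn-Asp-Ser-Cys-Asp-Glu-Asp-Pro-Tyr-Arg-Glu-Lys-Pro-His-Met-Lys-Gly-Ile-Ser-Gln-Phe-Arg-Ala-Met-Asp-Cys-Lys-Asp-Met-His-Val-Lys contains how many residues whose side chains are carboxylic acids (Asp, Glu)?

8

Matching residues: Glu5, Asp9, Asp12, Glu13, Asp14, Glu18, Asp32, Asp35.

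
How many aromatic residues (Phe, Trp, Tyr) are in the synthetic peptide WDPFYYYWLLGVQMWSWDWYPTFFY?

Matching residues: W1, F4, Y5, Y6, Y7, W8, W15, W17, W19, Y20, F23, F24, Y25.

13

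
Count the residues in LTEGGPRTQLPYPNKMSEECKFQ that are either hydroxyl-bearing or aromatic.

Hydroxyl-bearing: S, T, Y. Aromatic: F, W, Y.
Hydroxyl-bearing residues here: T2, T8, Y12, S17 (4).
Aromatic residues here: Y12, F22 (2).
Y is in both groups, so the 1 Y residue must not be double-counted.
Total = 4 + 2 − 1 = 5.

5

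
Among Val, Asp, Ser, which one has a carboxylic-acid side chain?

Asp

Aspartate (D) and glutamate (E) have carboxylic-acid side chains and are the acidic amino acids.
Of the listed options, only Asp belongs to this group.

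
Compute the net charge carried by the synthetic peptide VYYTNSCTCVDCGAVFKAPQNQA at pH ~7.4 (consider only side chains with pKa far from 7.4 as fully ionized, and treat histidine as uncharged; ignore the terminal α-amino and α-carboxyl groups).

0

At pH ~7.4 the Lys and Arg side chains are protonated (+1), the Asp and Glu side chains are deprotonated (−1), and with His taken as neutral all other side chains carry no charge.
Positive (K, R): K17 → +1.
Negative (D, E): D11 → −1.
Net charge = (+1) + (−1) = 0.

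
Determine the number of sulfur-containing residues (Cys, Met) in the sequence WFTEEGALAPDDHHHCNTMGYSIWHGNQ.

Matching residues: C16, M19.

2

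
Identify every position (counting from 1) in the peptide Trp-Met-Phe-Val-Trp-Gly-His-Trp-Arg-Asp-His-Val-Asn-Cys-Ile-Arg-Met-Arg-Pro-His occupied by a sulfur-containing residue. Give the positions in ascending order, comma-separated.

2, 14, 17

The sulfur-bearing residues are cysteine (–SH) and methionine (–S–CH₃).
Matching residues: Met2, Cys14, Met17.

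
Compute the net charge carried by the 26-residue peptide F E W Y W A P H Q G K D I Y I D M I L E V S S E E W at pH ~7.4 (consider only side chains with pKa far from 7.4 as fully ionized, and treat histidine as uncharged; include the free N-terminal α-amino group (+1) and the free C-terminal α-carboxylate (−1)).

Near pH 7.4, K and R contribute +1 each, D and E contribute −1 each, and every other side chain (His included, as stated) is uncharged.
Positive (K, R): K11 → +1.
Negative (D, E): E2, D12, D16, E20, E24, E25 → −6.
The N-terminus (+1) and C-terminus (−1) cancel.
Net charge = (+1) + (−6) = −5.

-5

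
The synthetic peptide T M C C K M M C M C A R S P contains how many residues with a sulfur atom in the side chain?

The sulfur-bearing residues are cysteine (–SH) and methionine (–S–CH₃).
Matching residues: M2, C3, C4, M6, M7, C8, M9, C10.

8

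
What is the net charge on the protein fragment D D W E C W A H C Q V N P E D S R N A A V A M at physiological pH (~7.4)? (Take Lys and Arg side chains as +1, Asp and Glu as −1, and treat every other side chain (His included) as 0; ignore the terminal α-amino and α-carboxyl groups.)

-4

Positive (K, R): R17 → +1.
Negative (D, E): D1, D2, E4, E14, D15 → −5.
Net charge = (+1) + (−5) = −4.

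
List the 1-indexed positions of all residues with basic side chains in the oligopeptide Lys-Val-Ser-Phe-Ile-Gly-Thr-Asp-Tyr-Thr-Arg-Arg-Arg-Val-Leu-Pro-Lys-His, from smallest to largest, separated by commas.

1, 11, 12, 13, 17, 18

Lysine (K), arginine (R), and histidine (H) have basic, nitrogen-containing side chains.
Matching residues: Lys1, Arg11, Arg12, Arg13, Lys17, His18.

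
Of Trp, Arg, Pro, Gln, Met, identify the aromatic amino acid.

Trp

Phenylalanine (F), tryptophan (W), and tyrosine (Y) have aromatic ring side chains.
Of the listed options, only Trp belongs to this group.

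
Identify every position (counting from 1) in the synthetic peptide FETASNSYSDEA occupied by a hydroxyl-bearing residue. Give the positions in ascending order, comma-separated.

Matching residues: T3, S5, S7, Y8, S9.

3, 5, 7, 8, 9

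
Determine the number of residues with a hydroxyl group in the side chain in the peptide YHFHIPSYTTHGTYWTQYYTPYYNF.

13

The –OH-bearing residues are Ser, Thr (aliphatic alcohols), and Tyr (phenol).
Matching residues: Y1, S7, Y8, T9, T10, T13, Y14, T16, Y18, Y19, T20, Y22, Y23.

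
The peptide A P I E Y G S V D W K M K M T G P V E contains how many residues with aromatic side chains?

F, W, and Y each carry an aromatic ring on the side chain.
Matching residues: Y5, W10.

2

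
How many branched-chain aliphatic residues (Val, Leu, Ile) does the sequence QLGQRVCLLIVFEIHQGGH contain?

7

Matching residues: L2, V6, L8, L9, I10, V11, I14.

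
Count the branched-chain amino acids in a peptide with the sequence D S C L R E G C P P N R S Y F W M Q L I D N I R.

The BCAAs are Val, Leu, and Ile — aliphatic side chains with a branch point.
Matching residues: L4, L19, I20, I23.

4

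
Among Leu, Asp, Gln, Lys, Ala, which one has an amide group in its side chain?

Gln

The amide-side-chain residues are Asn (N) and Gln (Q).
Of the listed options, only Gln belongs to this group.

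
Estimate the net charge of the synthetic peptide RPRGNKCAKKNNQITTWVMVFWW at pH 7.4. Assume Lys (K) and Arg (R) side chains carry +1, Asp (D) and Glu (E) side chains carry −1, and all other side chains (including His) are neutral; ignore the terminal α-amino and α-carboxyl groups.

+5

Positive (K, R): R1, R3, K6, K9, K10 → +5.
Negative (D, E): none → −0.
Net charge = (+5) + (−0) = +5.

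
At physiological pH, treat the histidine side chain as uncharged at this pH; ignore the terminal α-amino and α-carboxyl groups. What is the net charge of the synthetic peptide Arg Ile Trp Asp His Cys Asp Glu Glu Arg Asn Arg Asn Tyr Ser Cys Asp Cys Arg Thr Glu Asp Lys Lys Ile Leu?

-1

Near pH 7.4, K and R contribute +1 each, D and E contribute −1 each, and every other side chain (His included, as stated) is uncharged.
Positive (K, R): Arg1, Arg10, Arg12, Arg19, Lys23, Lys24 → +6.
Negative (D, E): Asp4, Asp7, Glu8, Glu9, Asp17, Glu21, Asp22 → −7.
Net charge = (+6) + (−7) = −1.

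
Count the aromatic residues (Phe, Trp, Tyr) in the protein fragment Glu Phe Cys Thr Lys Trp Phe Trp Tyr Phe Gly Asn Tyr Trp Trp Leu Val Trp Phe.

Matching residues: Phe2, Trp6, Phe7, Trp8, Tyr9, Phe10, Tyr13, Trp14, Trp15, Trp18, Phe19.

11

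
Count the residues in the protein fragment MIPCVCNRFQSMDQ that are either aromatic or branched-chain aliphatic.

3

Aromatic: F, W, Y. Branched-chain aliphatic: I, L, V.
Aromatic residues here: F9 (1).
Branched-chain aliphatic residues here: I2, V5 (2).
The two groups share no amino acid, so total = 1 + 2 = 3.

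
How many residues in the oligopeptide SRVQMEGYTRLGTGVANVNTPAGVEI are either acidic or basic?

Acidic: D, E. Basic: H, K, R.
Acidic residues here: E6, E25 (2).
Basic residues here: R2, R10 (2).
The two groups share no amino acid, so total = 2 + 2 = 4.

4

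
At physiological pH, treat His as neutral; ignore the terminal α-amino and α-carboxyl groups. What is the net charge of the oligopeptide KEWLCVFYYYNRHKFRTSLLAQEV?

Near pH 7.4, K and R contribute +1 each, D and E contribute −1 each, and every other side chain (His included, as stated) is uncharged.
Positive (K, R): K1, R12, K14, R16 → +4.
Negative (D, E): E2, E23 → −2.
Net charge = (+4) + (−2) = +2.

+2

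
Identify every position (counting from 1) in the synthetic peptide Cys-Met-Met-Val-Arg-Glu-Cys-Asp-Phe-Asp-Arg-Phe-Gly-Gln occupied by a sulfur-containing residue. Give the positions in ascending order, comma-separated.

Matching residues: Cys1, Met2, Met3, Cys7.

1, 2, 3, 7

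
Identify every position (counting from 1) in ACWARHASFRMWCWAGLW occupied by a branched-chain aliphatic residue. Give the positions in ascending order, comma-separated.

Matching residues: L17.

17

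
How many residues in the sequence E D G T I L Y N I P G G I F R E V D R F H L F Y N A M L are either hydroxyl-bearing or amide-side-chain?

5

Hydroxyl-bearing: S, T, Y. Amide-side-chain: N, Q.
Hydroxyl-bearing residues here: T4, Y7, Y24 (3).
Amide-side-chain residues here: N8, N25 (2).
The two groups share no amino acid, so total = 3 + 2 = 5.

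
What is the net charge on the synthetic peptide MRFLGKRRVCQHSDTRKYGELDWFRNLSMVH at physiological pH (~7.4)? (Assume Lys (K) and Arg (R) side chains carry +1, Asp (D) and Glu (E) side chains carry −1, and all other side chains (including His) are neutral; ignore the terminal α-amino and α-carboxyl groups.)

+4

Positive (K, R): R2, K6, R7, R8, R16, K17, R25 → +7.
Negative (D, E): D14, E20, D22 → −3.
Net charge = (+7) + (−3) = +4.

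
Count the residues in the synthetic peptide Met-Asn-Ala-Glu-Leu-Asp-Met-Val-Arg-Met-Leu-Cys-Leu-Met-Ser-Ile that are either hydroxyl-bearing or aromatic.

Hydroxyl-bearing: S, T, Y. Aromatic: F, W, Y.
Hydroxyl-bearing residues here: Ser15 (1).
Aromatic residues here: none (0).
(Y belongs to both groups, but none appear in this sequence.) Total = 1 + 0 = 1.

1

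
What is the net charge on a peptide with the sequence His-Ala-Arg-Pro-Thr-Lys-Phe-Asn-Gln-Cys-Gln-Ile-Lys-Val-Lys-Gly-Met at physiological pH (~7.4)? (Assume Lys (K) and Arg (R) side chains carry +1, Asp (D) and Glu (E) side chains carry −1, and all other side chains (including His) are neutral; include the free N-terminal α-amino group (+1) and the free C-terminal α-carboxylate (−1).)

Positive (K, R): Arg3, Lys6, Lys13, Lys15 → +4.
Negative (D, E): none → −0.
The N-terminus (+1) and C-terminus (−1) cancel.
Net charge = (+4) + (−0) = +4.

+4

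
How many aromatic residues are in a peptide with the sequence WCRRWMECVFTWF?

F, W, and Y each carry an aromatic ring on the side chain.
Matching residues: W1, W5, F10, W12, F13.

5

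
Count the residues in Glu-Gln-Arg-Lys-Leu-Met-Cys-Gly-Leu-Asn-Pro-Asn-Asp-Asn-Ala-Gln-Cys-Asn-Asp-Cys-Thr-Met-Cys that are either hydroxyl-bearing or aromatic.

1

Hydroxyl-bearing: S, T, Y. Aromatic: F, W, Y.
Hydroxyl-bearing residues here: Thr21 (1).
Aromatic residues here: none (0).
(Y belongs to both groups, but none appear in this sequence.) Total = 1 + 0 = 1.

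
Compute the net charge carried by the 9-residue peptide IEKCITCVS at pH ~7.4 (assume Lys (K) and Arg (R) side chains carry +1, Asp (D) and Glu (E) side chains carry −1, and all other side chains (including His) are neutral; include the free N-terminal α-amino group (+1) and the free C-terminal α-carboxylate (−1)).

Positive (K, R): K3 → +1.
Negative (D, E): E2 → −1.
The N-terminus (+1) and C-terminus (−1) cancel.
Net charge = (+1) + (−1) = 0.

0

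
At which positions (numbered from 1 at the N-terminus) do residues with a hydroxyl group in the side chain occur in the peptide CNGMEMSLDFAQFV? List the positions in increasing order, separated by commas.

7

Serine (S), threonine (T), and tyrosine (Y) each carry a hydroxyl group on the side chain.
Matching residues: S7.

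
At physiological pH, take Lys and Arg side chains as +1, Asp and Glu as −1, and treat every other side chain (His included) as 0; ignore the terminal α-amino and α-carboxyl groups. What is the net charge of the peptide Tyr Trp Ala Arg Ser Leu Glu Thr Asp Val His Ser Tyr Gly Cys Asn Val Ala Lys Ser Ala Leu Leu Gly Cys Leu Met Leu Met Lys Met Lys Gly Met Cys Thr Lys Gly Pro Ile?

+3

Positive (K, R): Arg4, Lys19, Lys30, Lys32, Lys37 → +5.
Negative (D, E): Glu7, Asp9 → −2.
Net charge = (+5) + (−2) = +3.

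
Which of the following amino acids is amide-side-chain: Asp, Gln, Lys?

The amide-side-chain residues are Asn (N) and Gln (Q).
Of the listed options, only Gln belongs to this group.

Gln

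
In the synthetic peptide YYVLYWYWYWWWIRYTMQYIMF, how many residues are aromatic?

F, W, and Y each carry an aromatic ring on the side chain.
Matching residues: Y1, Y2, Y5, W6, Y7, W8, Y9, W10, W11, W12, Y15, Y19, F22.

13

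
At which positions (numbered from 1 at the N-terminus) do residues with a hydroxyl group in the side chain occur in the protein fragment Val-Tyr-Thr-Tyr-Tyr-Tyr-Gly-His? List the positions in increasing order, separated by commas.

Serine (S), threonine (T), and tyrosine (Y) each carry a hydroxyl group on the side chain.
Matching residues: Tyr2, Thr3, Tyr4, Tyr5, Tyr6.

2, 3, 4, 5, 6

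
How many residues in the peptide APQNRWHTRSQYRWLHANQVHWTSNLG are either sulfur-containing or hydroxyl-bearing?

5

Sulfur-containing: C, M. Hydroxyl-bearing: S, T, Y.
Sulfur-containing residues here: none (0).
Hydroxyl-bearing residues here: T8, S10, Y12, T23, S24 (5).
The two groups share no amino acid, so total = 0 + 5 = 5.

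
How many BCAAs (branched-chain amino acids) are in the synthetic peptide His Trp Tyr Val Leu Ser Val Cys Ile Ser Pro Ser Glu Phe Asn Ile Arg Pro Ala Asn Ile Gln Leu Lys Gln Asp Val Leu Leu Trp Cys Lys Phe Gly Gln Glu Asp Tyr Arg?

10

V, L, and I make up the branched-chain aliphatic group.
Matching residues: Val4, Leu5, Val7, Ile9, Ile16, Ile21, Leu23, Val27, Leu28, Leu29.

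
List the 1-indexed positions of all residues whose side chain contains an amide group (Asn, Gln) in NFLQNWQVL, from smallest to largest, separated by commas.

1, 4, 5, 7

Matching residues: N1, Q4, N5, Q7.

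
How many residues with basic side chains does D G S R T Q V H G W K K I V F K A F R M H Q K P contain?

The basic amino acids are Lys (K), Arg (R), and His (H).
Matching residues: R4, H8, K11, K12, K16, R19, H21, K23.

8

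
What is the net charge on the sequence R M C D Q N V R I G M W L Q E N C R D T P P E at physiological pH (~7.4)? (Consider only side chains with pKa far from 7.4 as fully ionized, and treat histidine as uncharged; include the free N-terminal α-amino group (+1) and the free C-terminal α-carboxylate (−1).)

-1

At pH ~7.4 the Lys and Arg side chains are protonated (+1), the Asp and Glu side chains are deprotonated (−1), and with His taken as neutral all other side chains carry no charge.
Positive (K, R): R1, R8, R18 → +3.
Negative (D, E): D4, E15, D19, E23 → −4.
The N-terminus (+1) and C-terminus (−1) cancel.
Net charge = (+3) + (−4) = −1.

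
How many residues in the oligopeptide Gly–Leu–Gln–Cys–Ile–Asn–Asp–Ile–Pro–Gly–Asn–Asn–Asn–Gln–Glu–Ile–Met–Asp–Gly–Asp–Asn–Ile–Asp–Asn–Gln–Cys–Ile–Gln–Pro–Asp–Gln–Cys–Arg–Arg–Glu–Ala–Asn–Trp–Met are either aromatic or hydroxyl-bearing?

Aromatic: F, W, Y. Hydroxyl-bearing: S, T, Y.
Aromatic residues here: Trp38 (1).
Hydroxyl-bearing residues here: none (0).
(Y belongs to both groups, but none appear in this sequence.) Total = 1 + 0 = 1.

1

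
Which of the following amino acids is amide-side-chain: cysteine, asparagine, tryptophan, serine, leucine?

Asparagine (N) and glutamine (Q) have uncharged amide side chains.
Of the listed options, only asparagine belongs to this group.

asparagine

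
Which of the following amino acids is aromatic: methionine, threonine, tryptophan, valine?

F, W, and Y each carry an aromatic ring on the side chain.
Of the listed options, only tryptophan belongs to this group.

tryptophan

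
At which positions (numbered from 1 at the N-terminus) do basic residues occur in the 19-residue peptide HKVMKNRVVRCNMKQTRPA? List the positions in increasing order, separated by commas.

1, 2, 5, 7, 10, 14, 17

Lysine (K), arginine (R), and histidine (H) have basic, nitrogen-containing side chains.
Matching residues: H1, K2, K5, R7, R10, K14, R17.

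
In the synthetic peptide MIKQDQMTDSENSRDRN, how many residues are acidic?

Aspartate (D) and glutamate (E) have carboxylic-acid side chains and are the acidic amino acids.
Matching residues: D5, D9, E11, D15.

4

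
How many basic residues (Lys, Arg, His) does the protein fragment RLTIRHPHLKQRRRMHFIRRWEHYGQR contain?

13

Matching residues: R1, R5, H6, H8, K10, R12, R13, R14, H16, R19, R20, H23, R27.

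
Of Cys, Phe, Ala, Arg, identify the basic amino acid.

Arg

Lysine (K), arginine (R), and histidine (H) have basic, nitrogen-containing side chains.
Of the listed options, only Arg belongs to this group.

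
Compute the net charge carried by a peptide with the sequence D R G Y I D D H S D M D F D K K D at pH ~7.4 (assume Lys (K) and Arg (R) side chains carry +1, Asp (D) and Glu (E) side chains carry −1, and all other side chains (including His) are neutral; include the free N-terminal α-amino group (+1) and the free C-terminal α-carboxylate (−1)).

Positive (K, R): R2, K15, K16 → +3.
Negative (D, E): D1, D6, D7, D10, D12, D14, D17 → −7.
The N-terminus (+1) and C-terminus (−1) cancel.
Net charge = (+3) + (−7) = −4.

-4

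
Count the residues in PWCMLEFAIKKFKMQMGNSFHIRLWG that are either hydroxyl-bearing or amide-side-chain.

Hydroxyl-bearing: S, T, Y. Amide-side-chain: N, Q.
Hydroxyl-bearing residues here: S19 (1).
Amide-side-chain residues here: Q15, N18 (2).
The two groups share no amino acid, so total = 1 + 2 = 3.

3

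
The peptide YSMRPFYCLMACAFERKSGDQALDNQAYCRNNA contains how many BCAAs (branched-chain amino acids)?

The BCAAs are Val, Leu, and Ile — aliphatic side chains with a branch point.
Matching residues: L9, L23.

2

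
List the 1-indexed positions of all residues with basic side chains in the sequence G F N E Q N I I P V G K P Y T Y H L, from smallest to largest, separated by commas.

12, 17

Lysine (K), arginine (R), and histidine (H) have basic, nitrogen-containing side chains.
Matching residues: K12, H17.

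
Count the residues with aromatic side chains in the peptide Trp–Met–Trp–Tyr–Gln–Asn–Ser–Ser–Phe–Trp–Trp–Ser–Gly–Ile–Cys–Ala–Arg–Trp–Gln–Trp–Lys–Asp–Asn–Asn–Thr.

F, W, and Y each carry an aromatic ring on the side chain.
Matching residues: Trp1, Trp3, Tyr4, Phe9, Trp10, Trp11, Trp18, Trp20.

8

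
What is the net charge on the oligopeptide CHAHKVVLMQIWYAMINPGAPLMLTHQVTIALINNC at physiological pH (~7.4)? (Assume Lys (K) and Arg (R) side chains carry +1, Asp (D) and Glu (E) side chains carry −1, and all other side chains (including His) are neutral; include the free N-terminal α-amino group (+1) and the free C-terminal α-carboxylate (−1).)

Positive (K, R): K5 → +1.
Negative (D, E): none → −0.
The N-terminus (+1) and C-terminus (−1) cancel.
Net charge = (+1) + (−0) = +1.

+1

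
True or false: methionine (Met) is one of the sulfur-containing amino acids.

Cysteine (C, thiol) and methionine (M, thioether) are the two sulfur-containing amino acids.
Methionine is in this group.

True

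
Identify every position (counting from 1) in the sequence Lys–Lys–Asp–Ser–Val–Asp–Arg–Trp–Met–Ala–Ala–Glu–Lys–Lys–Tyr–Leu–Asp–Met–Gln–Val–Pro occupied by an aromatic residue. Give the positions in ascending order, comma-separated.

8, 15

The aromatic amino acids are Phe (F, benzyl), Trp (W, indole), and Tyr (Y, phenol).
Matching residues: Trp8, Tyr15.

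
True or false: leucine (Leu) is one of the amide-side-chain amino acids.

False

Asparagine (N) and glutamine (Q) have uncharged amide side chains.
Leucine is not in this group.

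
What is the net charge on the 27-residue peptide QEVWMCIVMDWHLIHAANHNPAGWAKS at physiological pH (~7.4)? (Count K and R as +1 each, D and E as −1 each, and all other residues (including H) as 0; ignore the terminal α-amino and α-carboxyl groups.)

-1

Positive (K, R): K26 → +1.
Negative (D, E): E2, D10 → −2.
Net charge = (+1) + (−2) = −1.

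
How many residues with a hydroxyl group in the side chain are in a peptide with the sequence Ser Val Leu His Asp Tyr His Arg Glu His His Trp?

2

Serine (S), threonine (T), and tyrosine (Y) each carry a hydroxyl group on the side chain.
Matching residues: Ser1, Tyr6.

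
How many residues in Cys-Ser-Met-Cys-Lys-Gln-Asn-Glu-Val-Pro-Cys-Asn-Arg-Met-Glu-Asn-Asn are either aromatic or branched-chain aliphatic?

1

Aromatic: F, W, Y. Branched-chain aliphatic: I, L, V.
Aromatic residues here: none (0).
Branched-chain aliphatic residues here: Val9 (1).
The two groups share no amino acid, so total = 0 + 1 = 1.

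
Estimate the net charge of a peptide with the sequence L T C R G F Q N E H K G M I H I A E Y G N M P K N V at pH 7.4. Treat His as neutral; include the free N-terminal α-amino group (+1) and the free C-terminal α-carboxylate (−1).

At pH ~7.4 the Lys and Arg side chains are protonated (+1), the Asp and Glu side chains are deprotonated (−1), and with His taken as neutral all other side chains carry no charge.
Positive (K, R): R4, K11, K24 → +3.
Negative (D, E): E9, E18 → −2.
The N-terminus (+1) and C-terminus (−1) cancel.
Net charge = (+3) + (−2) = +1.

+1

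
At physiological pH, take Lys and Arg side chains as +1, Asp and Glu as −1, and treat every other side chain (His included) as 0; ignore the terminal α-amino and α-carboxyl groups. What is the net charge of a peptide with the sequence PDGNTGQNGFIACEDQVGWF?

Positive (K, R): none → +0.
Negative (D, E): D2, E14, D15 → −3.
Net charge = (+0) + (−3) = −3.

-3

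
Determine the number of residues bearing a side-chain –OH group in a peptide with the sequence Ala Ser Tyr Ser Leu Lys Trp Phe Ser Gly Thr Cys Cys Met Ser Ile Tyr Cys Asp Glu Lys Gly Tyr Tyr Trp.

9

S, T, and Y are the three residues with a side-chain hydroxyl.
Matching residues: Ser2, Tyr3, Ser4, Ser9, Thr11, Ser15, Tyr17, Tyr23, Tyr24.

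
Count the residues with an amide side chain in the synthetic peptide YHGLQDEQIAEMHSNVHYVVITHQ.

Only N (asparagine) and Q (glutamine) carry a side-chain carboxamide.
Matching residues: Q5, Q8, N15, Q24.

4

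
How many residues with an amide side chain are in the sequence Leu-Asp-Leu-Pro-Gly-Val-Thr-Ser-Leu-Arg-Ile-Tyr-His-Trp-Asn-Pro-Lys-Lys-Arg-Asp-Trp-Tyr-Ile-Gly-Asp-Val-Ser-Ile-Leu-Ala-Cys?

1

Only N (asparagine) and Q (glutamine) carry a side-chain carboxamide.
Matching residues: Asn15.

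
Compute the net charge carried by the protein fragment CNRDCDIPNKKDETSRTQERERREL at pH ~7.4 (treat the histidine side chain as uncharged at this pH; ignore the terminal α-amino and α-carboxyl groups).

At pH ~7.4 the Lys and Arg side chains are protonated (+1), the Asp and Glu side chains are deprotonated (−1), and with His taken as neutral all other side chains carry no charge.
Positive (K, R): R3, K10, K11, R16, R20, R22, R23 → +7.
Negative (D, E): D4, D6, D12, E13, E19, E21, E24 → −7.
Net charge = (+7) + (−7) = 0.

0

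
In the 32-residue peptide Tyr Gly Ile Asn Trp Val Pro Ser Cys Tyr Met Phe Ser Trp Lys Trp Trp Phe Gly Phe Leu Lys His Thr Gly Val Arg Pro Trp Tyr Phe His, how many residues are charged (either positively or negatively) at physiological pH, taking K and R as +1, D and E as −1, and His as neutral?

3

Charged side chains at pH ~7.4: K, R (positive); D, E (negative).
Matching residues: Lys15, Lys22, Arg27.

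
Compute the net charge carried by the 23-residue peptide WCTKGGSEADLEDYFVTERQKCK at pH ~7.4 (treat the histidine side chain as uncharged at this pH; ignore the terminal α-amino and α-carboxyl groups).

The side chains ionized at physiological pH are Lys/Arg (+1) and Asp/Glu (−1); with His treated as neutral, nothing else contributes.
Positive (K, R): K4, R19, K21, K23 → +4.
Negative (D, E): E8, D10, E12, D13, E18 → −5.
Net charge = (+4) + (−5) = −1.

-1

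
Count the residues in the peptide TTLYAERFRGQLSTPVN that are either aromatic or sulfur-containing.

2

Aromatic: F, W, Y. Sulfur-containing: C, M.
Aromatic residues here: Y4, F8 (2).
Sulfur-containing residues here: none (0).
The two groups share no amino acid, so total = 2 + 0 = 2.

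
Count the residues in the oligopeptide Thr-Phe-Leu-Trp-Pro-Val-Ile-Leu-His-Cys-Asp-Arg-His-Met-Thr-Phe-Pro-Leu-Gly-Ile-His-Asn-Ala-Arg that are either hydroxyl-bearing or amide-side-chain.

Hydroxyl-bearing: S, T, Y. Amide-side-chain: N, Q.
Hydroxyl-bearing residues here: Thr1, Thr15 (2).
Amide-side-chain residues here: Asn22 (1).
The two groups share no amino acid, so total = 2 + 1 = 3.

3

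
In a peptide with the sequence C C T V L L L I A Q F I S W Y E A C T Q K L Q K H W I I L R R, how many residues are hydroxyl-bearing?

The –OH-bearing residues are Ser, Thr (aliphatic alcohols), and Tyr (phenol).
Matching residues: T3, S13, Y15, T19.

4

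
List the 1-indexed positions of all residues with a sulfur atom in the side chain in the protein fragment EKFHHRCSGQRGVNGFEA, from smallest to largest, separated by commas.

7

Cysteine (C, thiol) and methionine (M, thioether) are the two sulfur-containing amino acids.
Matching residues: C7.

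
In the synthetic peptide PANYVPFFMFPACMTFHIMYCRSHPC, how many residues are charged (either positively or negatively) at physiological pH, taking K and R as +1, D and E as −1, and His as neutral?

1

Charged side chains at pH ~7.4: K, R (positive); D, E (negative).
Matching residues: R22.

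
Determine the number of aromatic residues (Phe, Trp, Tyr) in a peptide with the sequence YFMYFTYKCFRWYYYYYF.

13

Matching residues: Y1, F2, Y4, F5, Y7, F10, W12, Y13, Y14, Y15, Y16, Y17, F18.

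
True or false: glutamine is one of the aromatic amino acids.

Phenylalanine (F), tryptophan (W), and tyrosine (Y) have aromatic ring side chains.
Glutamine is not in this group.

False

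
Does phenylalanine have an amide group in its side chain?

No

Asparagine (N) and glutamine (Q) have uncharged amide side chains.
Phenylalanine is not in this group.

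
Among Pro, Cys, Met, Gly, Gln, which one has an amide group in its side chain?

Gln

Only N (asparagine) and Q (glutamine) carry a side-chain carboxamide.
Of the listed options, only Gln belongs to this group.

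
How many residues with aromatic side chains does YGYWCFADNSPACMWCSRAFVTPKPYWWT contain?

Phenylalanine (F), tryptophan (W), and tyrosine (Y) have aromatic ring side chains.
Matching residues: Y1, Y3, W4, F6, W15, F20, Y26, W27, W28.

9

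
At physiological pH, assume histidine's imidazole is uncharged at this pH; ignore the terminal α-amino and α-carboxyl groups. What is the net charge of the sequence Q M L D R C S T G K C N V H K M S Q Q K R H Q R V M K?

The side chains ionized at physiological pH are Lys/Arg (+1) and Asp/Glu (−1); with His treated as neutral, nothing else contributes.
Positive (K, R): R5, K10, K15, K20, R21, R24, K27 → +7.
Negative (D, E): D4 → −1.
Net charge = (+7) + (−1) = +6.

+6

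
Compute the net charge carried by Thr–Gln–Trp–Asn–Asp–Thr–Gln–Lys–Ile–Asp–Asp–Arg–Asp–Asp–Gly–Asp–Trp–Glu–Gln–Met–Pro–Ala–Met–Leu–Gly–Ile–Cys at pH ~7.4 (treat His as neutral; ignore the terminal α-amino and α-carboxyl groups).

The side chains ionized at physiological pH are Lys/Arg (+1) and Asp/Glu (−1); with His treated as neutral, nothing else contributes.
Positive (K, R): Lys8, Arg12 → +2.
Negative (D, E): Asp5, Asp10, Asp11, Asp13, Asp14, Asp16, Glu18 → −7.
Net charge = (+2) + (−7) = −5.

-5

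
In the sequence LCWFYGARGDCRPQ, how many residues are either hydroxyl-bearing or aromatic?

Hydroxyl-bearing: S, T, Y. Aromatic: F, W, Y.
Hydroxyl-bearing residues here: Y5 (1).
Aromatic residues here: W3, F4, Y5 (3).
Y is in both groups, so the 1 Y residue must not be double-counted.
Total = 1 + 3 − 1 = 3.

3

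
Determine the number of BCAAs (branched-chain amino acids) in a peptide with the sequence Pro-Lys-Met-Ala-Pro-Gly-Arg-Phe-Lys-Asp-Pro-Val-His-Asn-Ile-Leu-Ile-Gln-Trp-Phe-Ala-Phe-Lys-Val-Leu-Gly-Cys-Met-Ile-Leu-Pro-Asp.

V, L, and I make up the branched-chain aliphatic group.
Matching residues: Val12, Ile15, Leu16, Ile17, Val24, Leu25, Ile29, Leu30.

8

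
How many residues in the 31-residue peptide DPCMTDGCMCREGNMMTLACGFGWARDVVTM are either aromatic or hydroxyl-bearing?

5

Aromatic: F, W, Y. Hydroxyl-bearing: S, T, Y.
Aromatic residues here: F22, W24 (2).
Hydroxyl-bearing residues here: T5, T17, T30 (3).
(Y belongs to both groups, but none appear in this sequence.) Total = 2 + 3 = 5.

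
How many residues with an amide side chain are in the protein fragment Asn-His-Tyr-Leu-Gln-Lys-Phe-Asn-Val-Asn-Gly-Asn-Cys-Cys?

5

The amide-side-chain residues are Asn (N) and Gln (Q).
Matching residues: Asn1, Gln5, Asn8, Asn10, Asn12.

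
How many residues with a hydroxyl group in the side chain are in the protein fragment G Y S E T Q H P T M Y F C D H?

Serine (S), threonine (T), and tyrosine (Y) each carry a hydroxyl group on the side chain.
Matching residues: Y2, S3, T5, T9, Y11.

5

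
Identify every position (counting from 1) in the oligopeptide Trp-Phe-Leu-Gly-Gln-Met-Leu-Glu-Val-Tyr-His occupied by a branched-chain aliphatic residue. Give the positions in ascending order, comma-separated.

The BCAAs are Val, Leu, and Ile — aliphatic side chains with a branch point.
Matching residues: Leu3, Leu7, Val9.

3, 7, 9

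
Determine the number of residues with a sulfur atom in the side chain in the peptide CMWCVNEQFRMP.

4

Only Cys (C) and Met (M) have a sulfur atom in the side chain.
Matching residues: C1, M2, C4, M11.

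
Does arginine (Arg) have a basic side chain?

Yes

Lysine (K), arginine (R), and histidine (H) have basic, nitrogen-containing side chains.
Arginine is in this group.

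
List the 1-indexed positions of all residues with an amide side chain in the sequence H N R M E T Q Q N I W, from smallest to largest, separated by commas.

2, 7, 8, 9

Only N (asparagine) and Q (glutamine) carry a side-chain carboxamide.
Matching residues: N2, Q7, Q8, N9.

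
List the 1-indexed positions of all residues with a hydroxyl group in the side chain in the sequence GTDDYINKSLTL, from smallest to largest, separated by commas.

Serine (S), threonine (T), and tyrosine (Y) each carry a hydroxyl group on the side chain.
Matching residues: T2, Y5, S9, T11.

2, 5, 9, 11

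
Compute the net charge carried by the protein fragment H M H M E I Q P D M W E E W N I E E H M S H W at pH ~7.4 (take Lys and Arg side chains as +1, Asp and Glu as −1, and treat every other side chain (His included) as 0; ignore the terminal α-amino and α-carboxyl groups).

Positive (K, R): none → +0.
Negative (D, E): E5, D9, E12, E13, E17, E18 → −6.
Net charge = (+0) + (−6) = −6.

-6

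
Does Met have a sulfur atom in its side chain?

The sulfur-bearing residues are cysteine (–SH) and methionine (–S–CH₃).
Methionine is in this group.

Yes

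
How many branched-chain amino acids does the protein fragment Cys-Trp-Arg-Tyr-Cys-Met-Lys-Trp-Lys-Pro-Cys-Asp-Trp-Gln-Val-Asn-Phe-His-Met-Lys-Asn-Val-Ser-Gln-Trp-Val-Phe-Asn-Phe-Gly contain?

3

The BCAAs are Val, Leu, and Ile — aliphatic side chains with a branch point.
Matching residues: Val15, Val22, Val26.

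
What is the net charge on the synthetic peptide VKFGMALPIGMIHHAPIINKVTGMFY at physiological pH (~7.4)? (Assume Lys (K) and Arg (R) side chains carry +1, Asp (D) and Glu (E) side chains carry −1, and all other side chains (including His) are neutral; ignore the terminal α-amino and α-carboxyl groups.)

+2

Positive (K, R): K2, K20 → +2.
Negative (D, E): none → −0.
Net charge = (+2) + (−0) = +2.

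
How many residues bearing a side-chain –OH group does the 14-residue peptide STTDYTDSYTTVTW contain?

Serine (S), threonine (T), and tyrosine (Y) each carry a hydroxyl group on the side chain.
Matching residues: S1, T2, T3, Y5, T6, S8, Y9, T10, T11, T13.

10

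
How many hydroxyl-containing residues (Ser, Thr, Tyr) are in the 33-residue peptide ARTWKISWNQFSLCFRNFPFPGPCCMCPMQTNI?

4

Matching residues: T3, S7, S12, T31.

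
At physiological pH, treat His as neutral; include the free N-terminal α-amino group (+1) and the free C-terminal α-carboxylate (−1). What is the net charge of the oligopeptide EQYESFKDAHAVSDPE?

-4

At pH ~7.4 the Lys and Arg side chains are protonated (+1), the Asp and Glu side chains are deprotonated (−1), and with His taken as neutral all other side chains carry no charge.
Positive (K, R): K7 → +1.
Negative (D, E): E1, E4, D8, D14, E16 → −5.
The N-terminus (+1) and C-terminus (−1) cancel.
Net charge = (+1) + (−5) = −4.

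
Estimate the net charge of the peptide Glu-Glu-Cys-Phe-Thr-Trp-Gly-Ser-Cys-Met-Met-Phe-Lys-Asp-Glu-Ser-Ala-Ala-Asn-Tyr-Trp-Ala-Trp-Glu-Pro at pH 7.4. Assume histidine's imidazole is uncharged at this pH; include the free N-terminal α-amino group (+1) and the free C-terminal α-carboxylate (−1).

The side chains ionized at physiological pH are Lys/Arg (+1) and Asp/Glu (−1); with His treated as neutral, nothing else contributes.
Positive (K, R): Lys13 → +1.
Negative (D, E): Glu1, Glu2, Asp14, Glu15, Glu24 → −5.
The N-terminus (+1) and C-terminus (−1) cancel.
Net charge = (+1) + (−5) = −4.

-4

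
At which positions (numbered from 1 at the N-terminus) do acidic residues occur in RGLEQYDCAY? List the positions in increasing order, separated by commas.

Aspartate (D) and glutamate (E) have carboxylic-acid side chains and are the acidic amino acids.
Matching residues: E4, D7.

4, 7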